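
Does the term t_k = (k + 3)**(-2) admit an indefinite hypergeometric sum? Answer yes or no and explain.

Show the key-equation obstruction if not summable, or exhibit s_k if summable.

Compute t_(k+1)/t_k: get (k + 3)**2/(k + 4)**2.
So A=k**2 + 6*k + 9 and B=k**2 + 8*k + 16, with C=1.
Need (k**2 + 6*k + 9)·f(k+1) − (k**2 + 6*k + 9)·f(k) = 1.
Bound: deg f ≤ 0.
Write f(k) = c0. Then LHS − RHS = -1, requiring -1 = 0: contradictory. No certificate.

No — t_k has no hypergeometric antidifference.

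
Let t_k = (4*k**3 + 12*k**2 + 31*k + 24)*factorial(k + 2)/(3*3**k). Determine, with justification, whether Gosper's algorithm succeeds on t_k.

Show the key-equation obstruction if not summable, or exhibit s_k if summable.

Yes. s_k = (4*k**2 + 4*k - 1)*factorial(k + 2)/3**k.

The ratio is (4*k**4 + 36*k**3 + 139*k**2 + 272*k + 213)/(3*(4*k**3 + 12*k**2 + 31*k + 24)).
A = k/3 + 1, B = 1, C = k**3 + 3*k**2 + 31*k/4 + 6.
Solve (k/3 + 1)·f(k+1) − (1)·f(k) = k**3 + 3*k**2 + 31*k/4 + 6.
d = 2 from the (1,0,3) case.
Match coefficients ⇒ f(k) = 3*(4*k**2 + 4*k - 1)/4.
So s_k = (B(k−1)f/C)·t_k = (3*(4*k**2 + 4*k - 1)/(4*k**3 + 12*k**2 + 31*k + 24))·t_k = (4*k**2 + 4*k - 1)*factorial(k + 2)/3**k.
Δs = (4*k**3 + 12*k**2 + 31*k + 24)*factorial(k + 2)/(3*3**k), as required.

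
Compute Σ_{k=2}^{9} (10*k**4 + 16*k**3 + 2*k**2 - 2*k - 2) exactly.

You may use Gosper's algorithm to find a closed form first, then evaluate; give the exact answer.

Σ = 186168

Step 1: r(k) = (5*k**4 + 28*k**3 + 55*k**2 + 45*k + 12)/(5*k**4 + 8*k**3 + k**2 - k - 1).
A = 1, B = 1, C = k**4 + 8*k**3/5 + k**2/5 - k/5 - 1/5.
Solve (1)·f(k+1) − (1)·f(k) = k**4 + 8*k**3/5 + k**2/5 - k/5 - 1/5.
Bound: deg f ≤ 5.
A polynomial solution: f(k) = k*(2*k**4 - k**3 - 4*k**2 + 2*k - 1)/10.
Certificate R = B(k−1)f/C = k*(2*k**4 - k**3 - 4*k**2 + 2*k - 1)/(2*(5*k**4 + 8*k**3 + k**2 - k - 1)) gives s_k = k*(2*k**4 - k**3 - 4*k**2 + 2*k - 1).
Δs = 10*k**4 + 16*k**3 + 2*k**2 - 2*k - 2, as required.
Telescoping: Σ = s_(10) − s_(2) = 186190 − (22) = 186168.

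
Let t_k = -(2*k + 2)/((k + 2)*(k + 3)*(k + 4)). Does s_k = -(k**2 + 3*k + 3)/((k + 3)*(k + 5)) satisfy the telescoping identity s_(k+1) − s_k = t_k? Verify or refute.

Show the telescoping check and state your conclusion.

s_(k+1) = (-3*k - (k + 1)**2 - 6)/((k + 4)*(k + 6))
s_(k+1) − s_k = (-5*k**2 - 29*k - 33)/(k**4 + 18*k**3 + 119*k**2 + 342*k + 360)
(s_(k+1) − s_k) − t_k = 3*(-k**3 - 5*k**2 - 3*k - 2)/(k**5 + 20*k**4 + 155*k**3 + 580*k**2 + 1044*k + 720)

Invalid: residual 3*(-k**3 - 5*k**2 - 3*k - 2)/(k**5 + 20*k**4 + 155*k**3 + 580*k**2 + 1044*k + 720) ≠ 0.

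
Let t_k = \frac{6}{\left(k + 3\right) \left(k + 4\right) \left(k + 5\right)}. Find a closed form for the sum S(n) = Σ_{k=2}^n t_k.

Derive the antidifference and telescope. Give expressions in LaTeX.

Step 1: r(k) = (k + 3)/(k + 6).
Gosper form: A/B · C(k+1)/C(k) with A=k + 3, B=k + 6, C=1.
Set up (k + 3)·f(k+1) − (k + 5)·f(k) − (1) = 0.
deg f ≤ 2 (via 1,1,0).
Solve for f: f(k) = k*(k + 7)/24 (degree 2 ≤ 2).
Certificate R = B(k−1)f/C = k*(k + 5)*(k + 7)/24 gives s_k = k*(k + 7)/(4*(k + 3)*(k + 4)).
Verify: 6/(k**3 + 12*k**2 + 47*k + 60) matches t_k.
s_(n+1) = (n**2 + 9*n + 8)/(4*(n**2 + 9*n + 20)) and s_(2) = 3/20, so S(n) = (n**2 + 9*n - 10)/(10*(n**2 + 9*n + 20)).

S(n) = \frac{n^{2} + 9 n - 10}{10 \left(n^{2} + 9 n + 20\right)}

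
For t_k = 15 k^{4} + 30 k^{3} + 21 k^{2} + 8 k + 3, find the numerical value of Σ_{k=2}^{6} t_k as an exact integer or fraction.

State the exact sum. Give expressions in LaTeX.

Σ = 49375

t_(k+1)/t_k = (15*k**4 + 90*k**3 + 201*k**2 + 200*k + 77)/(15*k**4 + 30*k**3 + 21*k**2 + 8*k + 3).
So A=1 and B=1, with C=k**4 + 2*k**3 + 7*k**2/5 + 8*k/15 + 1/5.
Solve (1)·f(k+1) − (1)·f(k) = k**4 + 2*k**3 + 7*k**2/5 + 8*k/15 + 1/5.
Degrees (0,0,4) ⇒ d ≤ 5.
Solving with deg f ≤ 5: f(k) = k*(3*k**4 - 3*k**2 + k + 2)/15.
Then R = B(k−1)f/C = k*(3*k**4 - 3*k**2 + k + 2)/(15*k**4 + 30*k**3 + 21*k**2 + 8*k + 3), so s_k = R(k)·t_k = k*(3*k**4 - 3*k**2 + k + 2).
s_(k+1) − s_k = 15*k**4 + 30*k**3 + 21*k**2 + 8*k + 3 = t_k.
Evaluate s at k=7 and k=2: 49455 and 80; difference 49375.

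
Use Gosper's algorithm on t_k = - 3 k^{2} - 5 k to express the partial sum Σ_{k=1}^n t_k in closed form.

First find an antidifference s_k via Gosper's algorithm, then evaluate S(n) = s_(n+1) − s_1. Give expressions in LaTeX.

S(n) = n \left(- n^{2} - 4 n - 3\right)

The ratio is (3*k**2 + 11*k + 8)/(k*(3*k + 5)).
Normal form (A,B,C) = (1, 1, k**2 + 5*k/3).
Key eq: (1)·f(k+1) = (1)·f(k) + (k**2 + 5*k/3).
Degrees (0,0,2) ⇒ d ≤ 3.
Solve for f: f(k) = k*(k - 1)*(k + 2)/3 (degree 3 ≤ 3).
Then R = B(k−1)f/C = (k - 1)*(k + 2)/(3*k + 5), so s_k = R(k)·t_k = k*(-k**2 - k + 2).
Check: Δs_k = k*(-3*k - 5). ✓
Σ_(k=1)^n t_k = s_(n+1) − s_(1) = (n*(-n**2 - 4*n - 3)) − (0), i.e. n*(-n**2 - 4*n - 3).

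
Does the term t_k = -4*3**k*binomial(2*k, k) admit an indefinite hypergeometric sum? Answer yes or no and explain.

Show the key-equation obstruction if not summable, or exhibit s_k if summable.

Ratio r(k) = 6*(2*k + 1)/(k + 1).
So A=12*k + 6 and B=k + 1, with C=1.
f must satisfy (12*k + 6)·f(k+1) − (k)·f(k) = 1.
d = -1 from the (1,1,0) case.
Bound -1 < 0, so the key equation has no polynomial solution.

No. Not Gosper-summable.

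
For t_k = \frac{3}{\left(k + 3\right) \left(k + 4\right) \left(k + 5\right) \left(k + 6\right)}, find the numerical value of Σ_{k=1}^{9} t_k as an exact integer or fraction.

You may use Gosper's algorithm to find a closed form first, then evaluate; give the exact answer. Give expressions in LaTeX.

Σ = 29/3640

t_(k+1)/t_k = (k + 3)/(k + 7).
Normal form (A,B,C) = (k + 3, k + 7, 1).
Key eq: (k + 3)·f(k+1) = (k + 6)·f(k) + (1).
From deg A=1, deg B=1, deg C=0: d=3.
Solving with deg f ≤ 3: f(k) = k*(k**2 + 12*k + 47)/180.
Certificate R = B(k−1)f/C = k*(k + 6)*(k**2 + 12*k + 47)/180 gives s_k = k*(k**2 + 12*k + 47)/(60*(k + 3)*(k + 4)*(k + 5)).
Verify: 3/(k**4 + 18*k**3 + 119*k**2 + 342*k + 360) matches t_k.
Evaluate s at k=10 and k=1: 89/5460 and 1/120; difference 29/3640.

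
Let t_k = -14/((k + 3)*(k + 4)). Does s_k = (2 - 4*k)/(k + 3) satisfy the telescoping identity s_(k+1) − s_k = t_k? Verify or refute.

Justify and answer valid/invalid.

s_(k+1) = 2*(-2*k - 1)/(k + 4)
s_(k+1) − s_k = -14/(k**2 + 7*k + 12)
(s_(k+1) − s_k) − t_k = 0

valid (s_(k+1) − s_k reduces to t_k)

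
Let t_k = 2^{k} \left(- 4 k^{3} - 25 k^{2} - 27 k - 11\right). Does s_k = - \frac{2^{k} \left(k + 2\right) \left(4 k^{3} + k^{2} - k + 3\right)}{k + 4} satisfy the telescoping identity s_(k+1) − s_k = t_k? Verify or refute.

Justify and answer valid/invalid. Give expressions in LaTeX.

s_(k+1) = -2**(k + 1)*(k + 3)*(-k + 4*(k + 1)**3 + (k + 1)**2 + 2)/(k + 5)
s_(k+1) − s_k = 2**k*(-4*k**5 - 53*k**4 - 258*k**3 - 502*k**2 - 399*k - 138)/(k**2 + 9*k + 20)
(s_(k+1) − s_k) − t_k = 2**(k + 1)*(4*k**4 + 37*k**3 + 126*k**2 + 120*k + 41)/(k**2 + 9*k + 20)

Invalid: residual \frac{2^{k + 1} \left(4 k^{4} + 37 k^{3} + 126 k^{2} + 120 k + 41\right)}{k^{2} + 9 k + 20} ≠ 0.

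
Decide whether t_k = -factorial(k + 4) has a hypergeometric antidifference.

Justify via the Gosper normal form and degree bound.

The ratio is k + 5.
So A=k + 5 and B=1, with C=1.
f must satisfy (k + 5)·f(k+1) − (1)·f(k) = 1.
Degrees (1,0,0) ⇒ d ≤ -1.
deg f ≤ -1 is impossible — no certificate.

No — key equation has no polynomial f.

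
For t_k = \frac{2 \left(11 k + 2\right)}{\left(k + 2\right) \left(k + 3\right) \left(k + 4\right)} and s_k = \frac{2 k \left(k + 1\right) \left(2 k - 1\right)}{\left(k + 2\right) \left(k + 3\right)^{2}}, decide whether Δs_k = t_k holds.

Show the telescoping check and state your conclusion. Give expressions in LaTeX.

Invalid: residual \frac{4 \left(2 k^{3} - 4 k^{2} - 39 k - 6\right)}{k^{5} + 16 k^{4} + 101 k^{3} + 314 k^{2} + 480 k + 288} ≠ 0.

s_(k+1) = 2*(k + 1)*(k + 2)*(2*k + 1)/((k + 3)*(k + 4)**2)
s_(k+1) − s_k = 2*(15*k**3 + 71*k**2 + 68*k + 12)/(k**5 + 16*k**4 + 101*k**3 + 314*k**2 + 480*k + 288)
(s_(k+1) − s_k) − t_k = 4*(2*k**3 - 4*k**2 - 39*k - 6)/(k**5 + 16*k**4 + 101*k**3 + 314*k**2 + 480*k + 288)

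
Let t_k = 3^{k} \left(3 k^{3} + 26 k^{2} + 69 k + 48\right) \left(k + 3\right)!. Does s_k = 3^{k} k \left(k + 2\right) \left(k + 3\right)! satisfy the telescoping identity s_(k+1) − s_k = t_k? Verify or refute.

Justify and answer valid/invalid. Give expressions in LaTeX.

s_(k+1) = 3**(k + 1)*(k + 1)*(k + 3)*factorial(k + 4)
s_(k+1) − s_k = 3**k*(3*k**3 + 23*k**2 + 55*k + 36)*factorial(k + 3)
(s_(k+1) − s_k) − t_k = -3**k*(3*k**2 + 14*k + 12)*factorial(k + 3)

Invalid: residual - 3^{k} \left(3 k^{2} + 14 k + 12\right) \left(k + 3\right)! ≠ 0.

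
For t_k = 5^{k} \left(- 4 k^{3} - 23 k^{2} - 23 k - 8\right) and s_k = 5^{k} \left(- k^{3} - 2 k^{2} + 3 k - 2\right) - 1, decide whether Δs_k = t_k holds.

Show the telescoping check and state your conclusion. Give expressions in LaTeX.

Valid: the claim telescopes to t_k.

s_(k+1) = 5**(k + 1)*(3*k - (k + 1)**3 - 2*(k + 1)**2 + 1) - 1
s_(k+1) − s_k = 5**k*(-4*k**3 - 23*k**2 - 23*k - 8)
(s_(k+1) − s_k) − t_k = 0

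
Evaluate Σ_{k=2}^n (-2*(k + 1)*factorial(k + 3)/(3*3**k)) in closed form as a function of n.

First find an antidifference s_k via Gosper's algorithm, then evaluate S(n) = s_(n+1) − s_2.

S(n) = 80/3 - 2*factorial(n + 4)/(3*3**n)

The ratio is (k + 2)*(k + 4)/(3*(k + 1)).
Take A(k)=k/3 + 4/3, B(k)=1, C(k)=k + 1.
Need (k/3 + 4/3)·f(k+1) − (1)·f(k) = k + 1.
Degrees (1,0,1) ⇒ d ≤ 0.
Solving with deg f ≤ 0: f(k) = 3.
Certificate R = B(k−1)f/C = 3/(k + 1) gives s_k = -2*factorial(k + 3)/3**k.
Check: Δs_k = -2*(k + 1)*factorial(k + 3)/(3*3**k). ✓
Σ_(k=2)^n t_k = s_(n+1) − s_(2) = (-2*3**(-n - 1)*factorial(n + 4)) − (-80/3), i.e. 80/3 - 2*factorial(n + 4)/(3*3**n).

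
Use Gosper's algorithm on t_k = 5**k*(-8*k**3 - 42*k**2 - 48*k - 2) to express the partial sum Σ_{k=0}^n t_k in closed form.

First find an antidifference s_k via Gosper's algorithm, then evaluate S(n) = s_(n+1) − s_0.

S(n) = -10*5**n*n**3 - 45*5**n*n**2 - 45*5**n*n - 2

Step 1: r(k) = 5*(4*k**3 + 33*k**2 + 78*k + 50)/(4*k**3 + 21*k**2 + 24*k + 1).
A = 5, B = 1, C = k**3 + 21*k**2/4 + 6*k + 1/4.
Need (5)·f(k+1) − (1)·f(k) = k**3 + 21*k**2/4 + 6*k + 1/4.
deg f ≤ 3 (via 0,0,3).
Coefficient equations give f(k) = (k - 1)*(k + 2)*(2*k + 1)/8.
Get s_k = R·t_k = 5**k*(-2*k**3 - 3*k**2 + 3*k + 2) with R(k) = B(k−1)f(k)/C(k) = (k - 1)*(k + 2)*(2*k + 1)/(2*(4*k**3 + 21*k**2 + 24*k + 1)).
Verify: 5**k*(-8*k**3 - 42*k**2 - 48*k - 2) matches t_k.
Σ_(k=0)^n t_k = s_(n+1) − s_(0) = (5**(n + 1)*n*(-2*n**2 - 9*n - 9)) − (2), i.e. -10*5**n*n**3 - 45*5**n*n**2 - 45*5**n*n - 2.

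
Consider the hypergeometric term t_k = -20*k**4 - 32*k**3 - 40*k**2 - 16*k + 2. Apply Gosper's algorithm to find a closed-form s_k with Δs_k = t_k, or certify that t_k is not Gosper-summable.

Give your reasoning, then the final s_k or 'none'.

Ratio r(k) = (10*k**4 + 56*k**3 + 128*k**2 + 136*k + 53)/(10*k**4 + 16*k**3 + 20*k**2 + 8*k - 1).
Normal form (A,B,C) = (1, 1, k**4 + 8*k**3/5 + 2*k**2 + 4*k/5 - 1/10).
Key eq: (1)·f(k+1) = (1)·f(k) + (k**4 + 8*k**3/5 + 2*k**2 + 4*k/5 - 1/10).
deg f ≤ 5 (via 0,0,4).
Solving with deg f ≤ 5: f(k) = k*(2*k**4 - k**3 + 2*k**2 - 2*k - 2)/10.
Certificate R = B(k−1)f/C = k*(2*k**4 - k**3 + 2*k**2 - 2*k - 2)/(10*k**4 + 16*k**3 + 20*k**2 + 8*k - 1) gives s_k = 2*k*(-2*k**4 + k**3 - 2*k**2 + 2*k + 2).
Δs = -20*k**4 - 32*k**3 - 40*k**2 - 16*k + 2, as required.

s_k = 2*k*(-2*k**4 + k**3 - 2*k**2 + 2*k + 2)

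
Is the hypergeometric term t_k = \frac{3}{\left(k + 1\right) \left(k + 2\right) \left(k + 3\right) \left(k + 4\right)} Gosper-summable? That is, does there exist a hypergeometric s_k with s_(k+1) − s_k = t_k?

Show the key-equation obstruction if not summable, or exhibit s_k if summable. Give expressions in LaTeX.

Yes. s_k = \frac{k \left(k^{2} + 6 k + 11\right)}{6 \left(k + 1\right) \left(k + 2\right) \left(k + 3\right)}.

Step 1: r(k) = (k + 1)/(k + 5).
Normal form (A,B,C) = (k + 1, k + 5, 1).
Set up (k + 1)·f(k+1) − (k + 4)·f(k) − (1) = 0.
deg f ≤ 3 (via 1,1,0).
Match coefficients ⇒ f(k) = k*(k**2 + 6*k + 11)/18.
Certificate R = B(k−1)f/C = k*(k + 4)*(k**2 + 6*k + 11)/18 gives s_k = k*(k**2 + 6*k + 11)/(6*(k + 1)*(k + 2)*(k + 3)).
Check: Δs_k = 3/(k**4 + 10*k**3 + 35*k**2 + 50*k + 24). ✓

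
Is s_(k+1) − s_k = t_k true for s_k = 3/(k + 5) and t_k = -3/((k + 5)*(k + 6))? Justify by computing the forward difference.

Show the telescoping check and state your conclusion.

Valid — Δs_k = t_k.

s_(k+1) = 3/(k + 6)
s_(k+1) − s_k = -3/((k + 5)*(k + 6))
(s_(k+1) − s_k) − t_k = 0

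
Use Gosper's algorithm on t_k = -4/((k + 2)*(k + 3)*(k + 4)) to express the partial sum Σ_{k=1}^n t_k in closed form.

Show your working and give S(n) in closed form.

Step 1: r(k) = (k + 2)/(k + 5).
So A=k + 2 and B=k + 5, with C=1.
Need (k + 2)·f(k+1) − (k + 4)·f(k) = 1.
d = 2 from the (1,1,0) case.
Match coefficients ⇒ f(k) = k*(k + 5)/12.
Certificate R = B(k−1)f/C = k*(k + 4)*(k + 5)/12 gives s_k = k*(-k - 5)/(3*(k + 2)*(k + 3)).
s_(k+1) − s_k = -4/(k**3 + 9*k**2 + 26*k + 24) = t_k.
Σ_(k=1)^n t_k = s_(n+1) − s_(1) = ((-n**2 - 7*n - 6)/(3*(n**2 + 7*n + 12))) − (-1/6), i.e. n*(-n - 7)/(6*(n**2 + 7*n + 12)).

S(n) = n*(-n - 7)/(6*(n**2 + 7*n + 12))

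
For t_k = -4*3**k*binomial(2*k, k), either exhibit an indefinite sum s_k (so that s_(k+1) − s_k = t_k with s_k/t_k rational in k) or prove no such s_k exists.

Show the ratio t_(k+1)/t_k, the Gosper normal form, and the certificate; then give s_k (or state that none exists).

none (Gosper's algorithm certifies no s_k)

r(k) = 6*(2*k + 1)/(k + 1) after simplifying.
Normal form (A,B,C) = (12*k + 6, k + 1, 1).
Set up (12*k + 6)·f(k+1) − (k)·f(k) − (1) = 0.
Bound: deg f ≤ -1.
Bound -1 < 0, so the key equation has no polynomial solution.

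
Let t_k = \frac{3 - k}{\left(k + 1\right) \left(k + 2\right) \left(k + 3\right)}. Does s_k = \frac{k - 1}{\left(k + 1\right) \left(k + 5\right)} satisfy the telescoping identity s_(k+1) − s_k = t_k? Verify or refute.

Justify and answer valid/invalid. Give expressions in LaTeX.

s_(k+1) = k/((k + 2)*(k + 6))
s_(k+1) − s_k = (-k**2 + k + 12)/(k**4 + 14*k**3 + 65*k**2 + 112*k + 60)
(s_(k+1) − s_k) − t_k = 6*(k**2 + 2*k - 9)/(k**5 + 17*k**4 + 107*k**3 + 307*k**2 + 396*k + 180)

Invalid: residual \frac{6 \left(k^{2} + 2 k - 9\right)}{k^{5} + 17 k^{4} + 107 k^{3} + 307 k^{2} + 396 k + 180} ≠ 0.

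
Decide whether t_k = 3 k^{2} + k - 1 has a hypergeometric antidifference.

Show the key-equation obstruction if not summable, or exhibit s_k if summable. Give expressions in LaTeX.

r(k) = (k + 3*(k + 1)**2)/(3*k**2 + k - 1) after simplifying.
Normal form (A,B,C) = (1, 1, k**2 + k/3 - 1/3).
Set up (1)·f(k+1) − (1)·f(k) − (k**2 + k/3 - 1/3) = 0.
From deg A=0, deg B=0, deg C=2: d=3.
Coefficient equations give f(k) = k*(k**2 - k - 1)/3.
Certificate R = B(k−1)f/C = k*(k**2 - k - 1)/(3*k**2 + k - 1) gives s_k = k*(k**2 - k - 1).
Verify: 3*k**2 + k - 1 matches t_k.

Yes. s_k = k \left(k^{2} - k - 1\right).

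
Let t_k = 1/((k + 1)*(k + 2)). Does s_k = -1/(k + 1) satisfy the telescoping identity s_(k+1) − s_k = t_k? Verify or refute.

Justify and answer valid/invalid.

Valid: the claim telescopes to t_k.

s_(k+1) = -1/(k + 2)
s_(k+1) − s_k = 1/((k + 1)*(k + 2))
(s_(k+1) − s_k) − t_k = 0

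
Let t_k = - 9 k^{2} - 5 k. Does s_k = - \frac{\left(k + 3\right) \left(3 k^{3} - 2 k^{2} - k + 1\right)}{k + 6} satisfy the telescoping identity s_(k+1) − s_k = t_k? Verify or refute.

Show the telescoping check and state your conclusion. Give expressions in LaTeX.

Invalid: residual \frac{3 \left(6 k^{3} + 61 k^{2} + 31 k - 1\right)}{k^{2} + 13 k + 42} ≠ 0.

s_(k+1) = (k + 4)*(k - 3*(k + 1)**3 + 2*(k + 1)**2)/(k + 7)
s_(k+1) − s_k = (-9*k**4 - 104*k**3 - 260*k**2 - 117*k - 3)/(k**2 + 13*k + 42)
(s_(k+1) − s_k) − t_k = 3*(6*k**3 + 61*k**2 + 31*k - 1)/(k**2 + 13*k + 42)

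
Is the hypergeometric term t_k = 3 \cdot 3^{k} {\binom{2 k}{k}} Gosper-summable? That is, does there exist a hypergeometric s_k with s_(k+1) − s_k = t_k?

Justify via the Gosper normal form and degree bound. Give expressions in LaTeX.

Step 1: r(k) = 6*(2*k + 1)/(k + 1).
Take A(k)=12*k + 6, B(k)=k + 1, C(k)=1.
f must satisfy (12*k + 6)·f(k+1) − (k)·f(k) = 1.
d = -1 from the (1,1,0) case.
d = -1 < 0 ⇒ no nonzero polynomial f; not summable.

No — negative degree bound, so no certificate f.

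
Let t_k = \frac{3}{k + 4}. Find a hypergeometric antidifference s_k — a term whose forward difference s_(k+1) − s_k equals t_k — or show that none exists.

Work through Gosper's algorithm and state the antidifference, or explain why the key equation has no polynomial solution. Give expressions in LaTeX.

no hypergeometric antidifference exists

Ratio r(k) = (k + 4)/(k + 5).
A = k + 4, B = k + 5, C = 1.
Set up (k + 4)·f(k+1) − (k + 4)·f(k) − (1) = 0.
Degrees (1,1,0) ⇒ d ≤ 0.
Generic f = c0 gives residual -1; -1 = 0 cannot hold, so t_k is not Gosper-summable.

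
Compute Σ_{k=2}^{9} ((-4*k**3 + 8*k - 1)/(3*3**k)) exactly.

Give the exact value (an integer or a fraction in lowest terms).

Ratio r(k) = (-8*k + 4*(k + 1)**3 - 7)/(3*(4*k**3 - 8*k + 1)).
So A=1/3 and B=1, with C=k**3 - 2*k + 1/4.
f must satisfy (1/3)·f(k+1) − (1)·f(k) = k**3 - 2*k + 1/4.
Degrees (0,0,3) ⇒ d ≤ 3.
Solve for f: f(k) = -3*(2*k**3 + 3*k**2 + 2*k + 4)/4 (degree 3 ≤ 3).
Certificate R = B(k−1)f/C = -3*(2*k**3 + 3*k**2 + 2*k + 4)/(4*k**3 - 8*k + 1) gives s_k = (2*k**3 + 3*k**2 + 2*k + 4)/3**k.
Check: Δs_k = (-4*k**3 + 8*k - 1)/(3*3**k). ✓
Evaluate s at k=10 and k=2: 2324/59049 and 4; difference -233872/59049.

Σ = -233872/59049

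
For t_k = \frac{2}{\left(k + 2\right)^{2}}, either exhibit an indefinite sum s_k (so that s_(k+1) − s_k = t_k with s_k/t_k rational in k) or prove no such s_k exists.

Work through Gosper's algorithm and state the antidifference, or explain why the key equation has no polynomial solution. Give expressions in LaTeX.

t_(k+1)/t_k = (k + 2)**2/(k + 3)**2.
Gosper form: A/B · C(k+1)/C(k) with A=k**2 + 4*k + 4, B=k**2 + 6*k + 9, C=1.
Need (k**2 + 4*k + 4)·f(k+1) − (k**2 + 4*k + 4)·f(k) = 1.
From deg A=2, deg B=2, deg C=0: d=0.
Write f(k) = c0. Then LHS − RHS = -1, requiring -1 = 0: contradictory. No certificate.

not Gosper-summable; s_k does not exist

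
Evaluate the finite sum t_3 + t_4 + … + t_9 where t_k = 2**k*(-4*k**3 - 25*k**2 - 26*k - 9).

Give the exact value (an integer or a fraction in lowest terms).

Σ = -4180080

r(k) = 2*(4*k**3 + 37*k**2 + 88*k + 64)/(4*k**3 + 25*k**2 + 26*k + 9) after simplifying.
Gosper form: A/B · C(k+1)/C(k) with A=2, B=1, C=k**3 + 25*k**2/4 + 13*k/2 + 9/4.
Key eq: (2)·f(k+1) = (1)·f(k) + (k**3 + 25*k**2/4 + 13*k/2 + 9/4).
Degrees (0,0,3) ⇒ d ≤ 3.
Coefficient equations give f(k) = (4*k**3 + k**2 - 2*k + 3)/4.
Then R = B(k−1)f/C = (4*k**3 + k**2 - 2*k + 3)/(4*k**3 + 25*k**2 + 26*k + 9), so s_k = R(k)·t_k = 2**k*(-4*k**3 - k**2 + 2*k - 3).
Δs = 2**k*(-4*k**3 - 25*k**2 - 26*k - 9), as required.
Evaluate s at k=10 and k=3: -4180992 and -912; difference -4180080.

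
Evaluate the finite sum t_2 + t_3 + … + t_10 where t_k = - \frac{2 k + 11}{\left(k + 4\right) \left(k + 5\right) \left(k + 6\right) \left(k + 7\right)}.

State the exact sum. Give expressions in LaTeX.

Σ = -23/1360

Compute t_(k+1)/t_k: get (k + 4)*(2*k + 13)/((k + 8)*(2*k + 11)).
Factor: A=k + 4; B=k + 8; C=k + 11/2.
Need (k + 4)·f(k+1) − (k + 7)·f(k) = k + 11/2.
Bound: deg f ≤ 3.
Solve for f: f(k) = k*(k + 5)*(k + 10)/48 (degree 3 ≤ 3).
Then R = B(k−1)f/C = k*(k + 5)*(k + 7)*(k + 10)/(24*(2*k + 11)), so s_k = R(k)·t_k = k*(-k - 10)/(24*(k**2 + 10*k + 24)).
Check: Δs_k = (-2*k - 11)/(k**4 + 22*k**3 + 179*k**2 + 638*k + 840). ✓
Telescoping: Σ = s_(11) − s_(2) = -77/2040 − (-1/48) = -23/1360.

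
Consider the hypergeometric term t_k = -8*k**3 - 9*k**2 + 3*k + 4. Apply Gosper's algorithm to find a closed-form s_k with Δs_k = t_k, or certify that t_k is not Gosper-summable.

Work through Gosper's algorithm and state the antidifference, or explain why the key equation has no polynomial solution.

s_k = k*(-2*k**3 + k**2 + 4*k + 1)

r(k) = (8*k**3 + 33*k**2 + 39*k + 10)/(8*k**3 + 9*k**2 - 3*k - 4) after simplifying.
So A=1 and B=1, with C=k**3 + 9*k**2/8 - 3*k/8 - 1/2.
Solve (1)·f(k+1) − (1)·f(k) = k**3 + 9*k**2/8 - 3*k/8 - 1/2.
d = 4 from the (0,0,3) case.
Solving with deg f ≤ 4: f(k) = k*(k + 1)*(2*k**2 - 3*k - 1)/8.
So s_k = (B(k−1)f/C)·t_k = (k*(2*k**2 - 3*k - 1)/(8*k**2 + k - 4))·t_k = k*(-2*k**3 + k**2 + 4*k + 1).
Check: Δs_k = -8*k**3 - 9*k**2 + 3*k + 4. ✓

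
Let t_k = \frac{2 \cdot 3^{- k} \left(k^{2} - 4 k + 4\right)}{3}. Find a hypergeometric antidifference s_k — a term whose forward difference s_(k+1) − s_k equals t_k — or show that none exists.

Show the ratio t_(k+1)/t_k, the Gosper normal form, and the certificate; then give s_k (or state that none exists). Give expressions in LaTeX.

s_k = 3^{- k} \left(- k^{2} + 3 k - 3\right)

Compute t_(k+1)/t_k: get (-4*k + (k + 1)**2)/(3*(k**2 - 4*k + 4)).
Factor: A=1/3; B=1; C=k**2 - 4*k + 4.
Need (1/3)·f(k+1) − (1)·f(k) = k**2 - 4*k + 4.
Degrees (0,0,2) ⇒ d ≤ 2.
A polynomial solution: f(k) = -3*(k**2 - 3*k + 3)/2.
So s_k = (B(k−1)f/C)·t_k = (-3*(k**2 - 3*k + 3)/(2*(k - 2)**2))·t_k = (-k**2 + 3*k - 3)/3**k.
Verify: 2*(k**2 - 4*k + 4)/(3*3**k) matches t_k.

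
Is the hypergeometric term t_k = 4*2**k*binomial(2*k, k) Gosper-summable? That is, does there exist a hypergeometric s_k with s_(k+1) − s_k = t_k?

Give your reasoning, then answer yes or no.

No — key equation has no polynomial f.

r(k) = 4*(2*k + 1)/(k + 1) after simplifying.
A = 8*k + 4, B = k + 1, C = 1.
Solve (8*k + 4)·f(k+1) − (k)·f(k) = 1.
From deg A=1, deg B=1, deg C=0: d=-1.
deg f ≤ -1 is impossible — no certificate.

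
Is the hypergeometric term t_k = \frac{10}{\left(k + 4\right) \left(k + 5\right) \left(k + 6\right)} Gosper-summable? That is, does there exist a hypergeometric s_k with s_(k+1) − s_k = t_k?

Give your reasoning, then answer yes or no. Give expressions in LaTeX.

Yes. s_k = \frac{k \left(k + 9\right)}{4 \left(k + 4\right) \left(k + 5\right)}.

t_(k+1)/t_k = (k + 4)/(k + 7).
Take A(k)=k + 4, B(k)=k + 7, C(k)=1.
Key eq: (k + 4)·f(k+1) = (k + 6)·f(k) + (1).
deg f ≤ 2 (via 1,1,0).
Coefficient equations give f(k) = k*(k + 9)/40.
So s_k = (B(k−1)f/C)·t_k = (k*(k + 6)*(k + 9)/40)·t_k = k*(k + 9)/(4*(k + 4)*(k + 5)).
Check: Δs_k = 10/(k**3 + 15*k**2 + 74*k + 120). ✓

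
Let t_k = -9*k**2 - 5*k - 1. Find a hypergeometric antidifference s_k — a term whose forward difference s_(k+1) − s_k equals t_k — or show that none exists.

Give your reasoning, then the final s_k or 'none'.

s_k = k**2*(2 - 3*k)

Compute t_(k+1)/t_k: get (9*k**2 + 23*k + 15)/(9*k**2 + 5*k + 1).
Take A(k)=1, B(k)=1, C(k)=k**2 + 5*k/9 + 1/9.
f must satisfy (1)·f(k+1) − (1)·f(k) = k**2 + 5*k/9 + 1/9.
Degrees (0,0,2) ⇒ d ≤ 3.
Solve for f: f(k) = k**2*(3*k - 2)/9 (degree 3 ≤ 3).
R(k) = B(k−1)·f(k)/C(k) = k**2*(3*k - 2)/(9*k**2 + 5*k + 1); s_k = R·t_k = k**2*(2 - 3*k).
Δs = -9*k**2 - 5*k - 1, as required.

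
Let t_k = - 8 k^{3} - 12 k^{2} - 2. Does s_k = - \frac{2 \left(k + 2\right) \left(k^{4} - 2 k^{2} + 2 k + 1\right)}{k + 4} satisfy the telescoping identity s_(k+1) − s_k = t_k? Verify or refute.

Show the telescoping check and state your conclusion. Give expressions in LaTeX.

Invalid: residual \frac{4 \left(3 k^{4} + 22 k^{3} + 26 k^{2} - k + 3\right)}{k^{2} + 9 k + 20} ≠ 0.

s_(k+1) = -2*(k + 3)*(2*k + (k + 1)**4 - 2*(k + 1)**2 + 3)/(k + 5)
s_(k+1) − s_k = 2*(-4*k**5 - 36*k**4 - 90*k**3 - 69*k**2 - 11*k - 14)/(k**2 + 9*k + 20)
(s_(k+1) − s_k) − t_k = 4*(3*k**4 + 22*k**3 + 26*k**2 - k + 3)/(k**2 + 9*k + 20)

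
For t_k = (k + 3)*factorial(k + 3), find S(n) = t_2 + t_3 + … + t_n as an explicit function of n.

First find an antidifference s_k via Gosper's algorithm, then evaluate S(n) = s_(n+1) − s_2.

t_(k+1)/t_k = (k + 4)**2/(k + 3).
Factor: A=k + 4; B=1; C=k + 3.
Key eq: (k + 4)·f(k+1) = (1)·f(k) + (k + 3).
Bound: deg f ≤ 0.
Match coefficients ⇒ f(k) = 1.
Then R = B(k−1)f/C = 1/(k + 3), so s_k = R(k)·t_k = factorial(k + 3).
Δs = (k + 3)*factorial(k + 3), as required.
Evaluate: s_(n+1) = factorial(n + 4); subtract s_(2) = 120 ⇒ S(n) = factorial(n + 4) - 120.

S(n) = factorial(n + 4) - 120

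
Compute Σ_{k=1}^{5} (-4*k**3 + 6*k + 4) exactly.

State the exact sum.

Compute t_(k+1)/t_k: get (3*k - 2*(k + 1)**3 + 5)/(-2*k**3 + 3*k + 2).
A = 1, B = 1, C = k**3 - 3*k/2 - 1.
Need (1)·f(k+1) − (1)·f(k) = k**3 - 3*k/2 - 1.
From deg A=0, deg B=0, deg C=3: d=4.
Solving with deg f ≤ 4: f(k) = k*(k**3 - 2*k**2 - 2*k - 1)/4.
R(k) = B(k−1)·f(k)/C(k) = k*(k**3 - 2*k**2 - 2*k - 1)/(2*(2*k**3 - 3*k - 2)); s_k = R·t_k = k*(-k**3 + 2*k**2 + 2*k + 1).
Check: Δs_k = -4*k**3 + 6*k + 4. ✓
Telescoping: Σ = s_(6) − s_(1) = -786 − (4) = -790.

Σ = -790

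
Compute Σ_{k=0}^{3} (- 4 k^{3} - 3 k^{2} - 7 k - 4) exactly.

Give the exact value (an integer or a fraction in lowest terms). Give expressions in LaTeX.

Σ = -244

Compute t_(k+1)/t_k: get (4*k**3 + 15*k**2 + 25*k + 18)/(4*k**3 + 3*k**2 + 7*k + 4).
Gosper form: A/B · C(k+1)/C(k) with A=1, B=1, C=k**3 + 3*k**2/4 + 7*k/4 + 1.
Solve (1)·f(k+1) − (1)·f(k) = k**3 + 3*k**2/4 + 7*k/4 + 1.
deg f ≤ 4 (via 0,0,3).
A polynomial solution: f(k) = k*(k**3 - k**2 + 3*k + 1)/4.
Then R = B(k−1)f/C = k*(k**3 - k**2 + 3*k + 1)/(4*k**3 + 3*k**2 + 7*k + 4), so s_k = R(k)·t_k = k*(-k**3 + k**2 - 3*k - 1).
Verify: -4*k**3 - 3*k**2 - 7*k - 4 matches t_k.
Telescoping: Σ = s_(4) − s_(0) = -244 − (0) = -244.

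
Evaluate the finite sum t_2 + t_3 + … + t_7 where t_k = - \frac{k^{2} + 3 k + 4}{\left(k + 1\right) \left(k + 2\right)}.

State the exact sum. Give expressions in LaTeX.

Σ = -58/9

Compute t_(k+1)/t_k: get (k + 1)*(3*k + (k + 1)**2 + 7)/((k + 3)*(k**2 + 3*k + 4)).
A = k + 1, B = k + 3, C = k**2 + 3*k + 4.
Key eq: (k + 1)·f(k+1) = (k + 2)·f(k) + (k**2 + 3*k + 4).
From deg A=1, deg B=1, deg C=2: d=2.
Solving with deg f ≤ 2: f(k) = k*(k + 3).
Get s_k = R·t_k = k*(-k - 3)/(k + 1) with R(k) = B(k−1)f(k)/C(k) = k*(k + 2)*(k + 3)/(k**2 + 3*k + 4).
Δs = (-k**2 - 3*k - 4)/(k**2 + 3*k + 2), as required.
Telescoping: Σ = s_(8) − s_(2) = -88/9 − (-10/3) = -58/9.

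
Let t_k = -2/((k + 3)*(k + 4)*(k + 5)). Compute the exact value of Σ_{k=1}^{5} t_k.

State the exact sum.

Σ = -7/180

Compute t_(k+1)/t_k: get (k + 3)/(k + 6).
Factor: A=k + 3; B=k + 6; C=1.
Set up (k + 3)·f(k+1) − (k + 5)·f(k) − (1) = 0.
From deg A=1, deg B=1, deg C=0: d=2.
Solving with deg f ≤ 2: f(k) = k*(k + 7)/24.
So s_k = (B(k−1)f/C)·t_k = (k*(k + 5)*(k + 7)/24)·t_k = k*(-k - 7)/(12*(k + 3)*(k + 4)).
Verify: -2/(k**3 + 12*k**2 + 47*k + 60) matches t_k.
Evaluate s at k=6 and k=1: -13/180 and -1/30; difference -7/180.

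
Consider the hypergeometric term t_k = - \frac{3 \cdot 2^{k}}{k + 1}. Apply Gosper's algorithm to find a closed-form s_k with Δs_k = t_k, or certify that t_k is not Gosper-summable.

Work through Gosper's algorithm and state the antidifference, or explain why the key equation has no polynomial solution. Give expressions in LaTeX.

none (Gosper's algorithm certifies no s_k)

r(k) = 2*(k + 1)/(k + 2) after simplifying.
Normal form (A,B,C) = (2*k + 2, k + 2, 1).
Need (2*k + 2)·f(k+1) − (k + 1)·f(k) = 1.
deg f ≤ -1 (via 1,1,0).
d = -1 < 0 ⇒ no nonzero polynomial f; not summable.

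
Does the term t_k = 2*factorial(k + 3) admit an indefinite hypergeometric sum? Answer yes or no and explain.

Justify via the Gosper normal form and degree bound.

r(k) = k + 4 after simplifying.
A = k + 4, B = 1, C = 1.
Solve (k + 4)·f(k+1) − (1)·f(k) = 1.
deg f ≤ -1 (via 1,0,0).
deg f ≤ -1 is impossible — no certificate.

No — key equation has no polynomial f.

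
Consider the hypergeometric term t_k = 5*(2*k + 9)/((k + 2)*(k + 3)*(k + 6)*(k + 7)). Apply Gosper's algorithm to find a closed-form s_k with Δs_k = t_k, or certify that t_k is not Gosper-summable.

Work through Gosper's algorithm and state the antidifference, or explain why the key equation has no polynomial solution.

s_k = 5*k*(k + 8)/(12*(k**2 + 8*k + 12))

Compute t_(k+1)/t_k: get (k + 2)*(k + 6)*(2*k + 11)/((k + 4)*(k + 8)*(2*k + 9)).
Take A(k)=k + 2, B(k)=k + 8, C(k)=k**3 + 27*k**2/2 + 121*k/2 + 90.
Solve (k + 2)·f(k+1) − (k + 7)·f(k) = k**3 + 27*k**2/2 + 121*k/2 + 90.
deg f ≤ 5 (via 1,1,3).
A polynomial solution: f(k) = k*(k + 3)*(k + 4)*(k + 5)*(k + 8)/24.
Certificate R = B(k−1)f/C = k*(k + 3)*(k + 7)*(k + 8)/(12*(2*k + 9)) gives s_k = 5*k*(k + 8)/(12*(k**2 + 8*k + 12)).
Δs = 5*(2*k + 9)/(k**4 + 18*k**3 + 113*k**2 + 288*k + 252), as required.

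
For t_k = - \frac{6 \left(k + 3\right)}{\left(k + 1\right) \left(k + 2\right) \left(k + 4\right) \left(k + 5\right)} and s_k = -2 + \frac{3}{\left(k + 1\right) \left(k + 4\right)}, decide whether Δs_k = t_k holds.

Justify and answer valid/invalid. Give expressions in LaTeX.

valid; difference matches t_k

s_(k+1) = -2 + 3/((k + 2)*(k + 5))
s_(k+1) − s_k = 6*(-k - 3)/(k**4 + 12*k**3 + 49*k**2 + 78*k + 40)
(s_(k+1) − s_k) − t_k = 0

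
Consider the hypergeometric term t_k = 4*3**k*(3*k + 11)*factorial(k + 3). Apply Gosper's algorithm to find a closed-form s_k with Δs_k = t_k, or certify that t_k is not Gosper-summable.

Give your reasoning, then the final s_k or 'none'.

s_k = 4*3**k*factorial(k + 3)

Step 1: r(k) = 3*(k + 4)*(3*k + 14)/(3*k + 11).
Gosper form: A/B · C(k+1)/C(k) with A=3*k + 12, B=1, C=k + 11/3.
Solve (3*k + 12)·f(k+1) − (1)·f(k) = k + 11/3.
d = 0 from the (1,0,1) case.
Match coefficients ⇒ f(k) = 1/3.
R(k) = B(k−1)·f(k)/C(k) = 1/(3*k + 11); s_k = R·t_k = 4*3**k*factorial(k + 3).
Δs = 4*3**k*(3*k + 11)*factorial(k + 3), as required.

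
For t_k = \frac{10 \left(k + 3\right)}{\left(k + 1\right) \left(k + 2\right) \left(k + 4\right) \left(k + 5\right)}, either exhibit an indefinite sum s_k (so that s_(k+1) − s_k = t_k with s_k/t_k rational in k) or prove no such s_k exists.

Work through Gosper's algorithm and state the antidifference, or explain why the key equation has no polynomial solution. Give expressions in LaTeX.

s_k = \frac{5 k \left(k + 5\right)}{4 \left(k^{2} + 5 k + 4\right)}

Ratio r(k) = (k + 1)*(k + 4)**2/((k + 3)**2*(k + 6)).
Normal form (A,B,C) = (k + 1, k + 6, k**2 + 6*k + 9).
Key eq: (k + 1)·f(k+1) = (k + 5)·f(k) + (k**2 + 6*k + 9).
d = 4 from the (1,1,2) case.
Solving with deg f ≤ 4: f(k) = k*(k + 2)*(k + 3)*(k + 5)/8.
So s_k = (B(k−1)f/C)·t_k = (k*(k + 2)*(k + 5)**2/(8*(k + 3)))·t_k = 5*k*(k + 5)/(4*(k**2 + 5*k + 4)).
Verify: 10*(k + 3)/(k**4 + 12*k**3 + 49*k**2 + 78*k + 40) matches t_k.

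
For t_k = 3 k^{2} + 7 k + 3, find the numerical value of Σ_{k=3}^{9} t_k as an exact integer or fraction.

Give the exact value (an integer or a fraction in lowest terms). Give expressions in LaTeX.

Compute t_(k+1)/t_k: get (3*k**2 + 13*k + 13)/(3*k**2 + 7*k + 3).
So A=1 and B=1, with C=k**2 + 7*k/3 + 1.
Solve (1)·f(k+1) − (1)·f(k) = k**2 + 7*k/3 + 1.
Degrees (0,0,2) ⇒ d ≤ 3.
Solving with deg f ≤ 3: f(k) = k**2*(k + 2)/3.
So s_k = (B(k−1)f/C)·t_k = (k**2*(k + 2)/(3*k**2 + 7*k + 3))·t_k = k**2*(k + 2).
Check: Δs_k = 3*k**2 + 7*k + 3. ✓
Evaluate s at k=10 and k=3: 1200 and 45; difference 1155.

Σ = 1155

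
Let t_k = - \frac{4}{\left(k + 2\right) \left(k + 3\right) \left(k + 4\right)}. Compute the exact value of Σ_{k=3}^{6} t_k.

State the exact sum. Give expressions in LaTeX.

Σ = -2/45

Step 1: r(k) = (k + 2)/(k + 5).
Take A(k)=k + 2, B(k)=k + 5, C(k)=1.
Key eq: (k + 2)·f(k+1) = (k + 4)·f(k) + (1).
From deg A=1, deg B=1, deg C=0: d=2.
Match coefficients ⇒ f(k) = k*(k + 5)/12.
R(k) = B(k−1)·f(k)/C(k) = k*(k + 4)*(k + 5)/12; s_k = R·t_k = k*(-k - 5)/(3*(k + 2)*(k + 3)).
s_(k+1) − s_k = -4/(k**3 + 9*k**2 + 26*k + 24) = t_k.
Sum = s_(7) − s_(3); s_(7) = -14/45, s_(3) = -4/15 ⇒ -2/45.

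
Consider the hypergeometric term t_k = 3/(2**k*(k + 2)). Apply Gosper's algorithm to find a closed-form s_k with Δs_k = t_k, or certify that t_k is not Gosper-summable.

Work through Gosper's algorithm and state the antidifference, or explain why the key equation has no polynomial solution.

Compute t_(k+1)/t_k: get (k + 2)/(2*(k + 3)).
Take A(k)=k/2 + 1, B(k)=k + 3, C(k)=1.
f must satisfy (k/2 + 1)·f(k+1) − (k + 2)·f(k) = 1.
From deg A=1, deg B=1, deg C=0: d=-1.
deg f ≤ -1 is impossible — no certificate.

none (Gosper's algorithm certifies no s_k)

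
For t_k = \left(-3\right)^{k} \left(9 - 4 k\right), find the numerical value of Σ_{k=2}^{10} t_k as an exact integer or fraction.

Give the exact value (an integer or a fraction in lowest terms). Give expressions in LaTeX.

Σ = -1417167

The ratio is 3*(5 - 4*k)/(4*k - 9).
A = -3, B = 1, C = k - 9/4.
Set up (-3)·f(k+1) − (1)·f(k) − (k - 9/4) = 0.
Degrees (0,0,1) ⇒ d ≤ 1.
Solve for f: f(k) = -(k - 3)/4 (degree 1 ≤ 1).
Get s_k = R·t_k = (-3)**k*(k - 3) with R(k) = B(k−1)f(k)/C(k) = -(k - 3)/(4*k - 9).
Verify: (-3)**k*(9 - 4*k) matches t_k.
Telescoping: Σ = s_(11) − s_(2) = -1417176 − (-9) = -1417167.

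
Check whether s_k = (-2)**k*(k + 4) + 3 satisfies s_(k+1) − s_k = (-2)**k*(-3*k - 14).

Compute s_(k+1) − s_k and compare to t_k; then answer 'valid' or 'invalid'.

Valid — Δs_k = t_k.

s_(k+1) = (-2)**(k + 1)*(k + 5) + 3
s_(k+1) − s_k = (-2)**k*(-3*k - 14)
(s_(k+1) − s_k) − t_k = 0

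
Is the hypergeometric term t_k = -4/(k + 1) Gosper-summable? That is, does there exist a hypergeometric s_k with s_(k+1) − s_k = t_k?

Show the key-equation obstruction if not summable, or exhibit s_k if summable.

r(k) = (k + 1)/(k + 2) after simplifying.
Factor: A=k + 1; B=k + 2; C=1.
f must satisfy (k + 1)·f(k+1) − (k + 1)·f(k) = 1.
Degrees (1,1,0) ⇒ d ≤ 0.
Write f(k) = c0. Then LHS − RHS = -1, requiring -1 = 0: contradictory. No certificate.

No; the coefficient equations for f are inconsistent.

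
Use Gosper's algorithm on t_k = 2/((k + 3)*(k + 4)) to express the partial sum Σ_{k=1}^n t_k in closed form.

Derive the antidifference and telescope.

Step 1: r(k) = (k + 3)/(k + 5).
Normal form (A,B,C) = (k + 3, k + 5, 1).
Need (k + 3)·f(k+1) − (k + 4)·f(k) = 1.
deg f ≤ 1 (via 1,1,0).
A polynomial solution: f(k) = k/3.
Certificate R = B(k−1)f/C = k*(k + 4)/3 gives s_k = 2*k/(3*(k + 3)).
Check: Δs_k = 2/(k**2 + 7*k + 12). ✓
Telescope: S(n) = s_(n+1) − s_(1) = 2*(n + 1)/(3*(n + 4)) − (1/6) = n/(2*(n + 4)).

S(n) = n/(2*(n + 4))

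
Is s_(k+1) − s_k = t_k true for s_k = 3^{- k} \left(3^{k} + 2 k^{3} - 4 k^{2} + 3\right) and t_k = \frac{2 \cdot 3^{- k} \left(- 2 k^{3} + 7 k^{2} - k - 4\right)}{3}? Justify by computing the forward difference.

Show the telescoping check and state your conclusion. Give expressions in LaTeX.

s_(k+1) = (3*3**k + 2*(k + 1)**3 - 4*(k + 1)**2 + 3)/(3*3**k)
s_(k+1) − s_k = 2*(-2*k**3 + 7*k**2 - k - 4)/(3*3**k)
(s_(k+1) − s_k) − t_k = 0

valid (s_(k+1) − s_k reduces to t_k)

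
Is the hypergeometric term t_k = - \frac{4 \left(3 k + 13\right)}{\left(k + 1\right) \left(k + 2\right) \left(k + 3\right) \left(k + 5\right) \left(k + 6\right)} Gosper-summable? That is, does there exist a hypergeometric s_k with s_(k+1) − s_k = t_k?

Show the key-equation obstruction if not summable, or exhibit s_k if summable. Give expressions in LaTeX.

Compute t_(k+1)/t_k: get (k + 1)*(k + 5)*(3*k + 16)/((k + 4)*(k + 7)*(3*k + 13)).
A = k + 1, B = k + 7, C = k**2 + 25*k/3 + 52/3.
Set up (k + 1)·f(k+1) − (k + 6)·f(k) − (k**2 + 25*k/3 + 52/3) = 0.
From deg A=1, deg B=1, deg C=2: d=5.
Coefficient equations give f(k) = k*(k + 3)*(k + 4)*(k**2 + 8*k + 17)/30.
R(k) = B(k−1)·f(k)/C(k) = k*(k + 3)*(k + 6)*(k**2 + 8*k + 17)/(10*(3*k + 13)); s_k = R·t_k = 2*k*(-k**2 - 8*k - 17)/(5*(k**3 + 8*k**2 + 17*k + 10)).
Δs = 4*(-3*k - 13)/(k**5 + 17*k**4 + 107*k**3 + 307*k**2 + 396*k + 180), as required.

Yes. s_k = \frac{2 k \left(- k^{2} - 8 k - 17\right)}{5 \left(k^{3} + 8 k^{2} + 17 k + 10\right)}.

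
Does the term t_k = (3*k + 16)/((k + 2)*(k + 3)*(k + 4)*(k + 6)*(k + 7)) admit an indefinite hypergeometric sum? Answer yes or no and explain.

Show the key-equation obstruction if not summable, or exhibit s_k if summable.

Yes. s_k = k*(k**2 + 11*k + 36)/(36*(k**3 + 11*k**2 + 36*k + 36)).

Ratio r(k) = (k + 2)*(k + 6)*(3*k + 19)/((k + 5)*(k + 8)*(3*k + 16)).
Normal form (A,B,C) = (k + 2, k + 8, k**2 + 31*k/3 + 80/3).
Need (k + 2)·f(k+1) − (k + 7)·f(k) = k**2 + 31*k/3 + 80/3.
d = 5 from the (1,1,2) case.
A polynomial solution: f(k) = k*(k + 4)*(k + 5)*(k**2 + 11*k + 36)/108.
Certificate R = B(k−1)f/C = k*(k + 4)*(k + 7)*(k**2 + 11*k + 36)/(36*(3*k + 16)) gives s_k = k*(k**2 + 11*k + 36)/(36*(k**3 + 11*k**2 + 36*k + 36)).
s_(k+1) − s_k = (3*k + 16)/(k**5 + 22*k**4 + 185*k**3 + 740*k**2 + 1404*k + 1008) = t_k.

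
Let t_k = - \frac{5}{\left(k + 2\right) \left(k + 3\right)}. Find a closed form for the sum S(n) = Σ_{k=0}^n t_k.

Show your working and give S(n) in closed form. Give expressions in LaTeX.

The ratio is (k + 2)/(k + 4).
A = k + 2, B = k + 4, C = 1.
Key eq: (k + 2)·f(k+1) = (k + 3)·f(k) + (1).
Degrees (1,1,0) ⇒ d ≤ 1.
Match coefficients ⇒ f(k) = k/2.
R(k) = B(k−1)·f(k)/C(k) = k*(k + 3)/2; s_k = R·t_k = -5*k/(2*k + 4).
Δs = -5/(k**2 + 5*k + 6), as required.
Evaluate: s_(n+1) = 5*(-n - 1)/(2*(n + 3)); subtract s_(0) = 0 ⇒ S(n) = 5*(-n - 1)/(2*(n + 3)).

S(n) = \frac{5 \left(- n - 1\right)}{2 \left(n + 3\right)}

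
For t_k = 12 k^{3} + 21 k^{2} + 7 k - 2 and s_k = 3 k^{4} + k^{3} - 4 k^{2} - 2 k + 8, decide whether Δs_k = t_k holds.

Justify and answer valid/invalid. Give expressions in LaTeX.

Valid — Δs_k = t_k.

s_(k+1) = 3*k**4 + 13*k**3 + 17*k**2 + 5*k + 6
s_(k+1) − s_k = 12*k**3 + 21*k**2 + 7*k - 2
(s_(k+1) − s_k) − t_k = 0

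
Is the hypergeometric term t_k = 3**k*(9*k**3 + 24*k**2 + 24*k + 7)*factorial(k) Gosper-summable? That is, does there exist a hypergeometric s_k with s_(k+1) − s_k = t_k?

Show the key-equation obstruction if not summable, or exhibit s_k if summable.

Step 1: r(k) = 3*(9*k**4 + 60*k**3 + 150*k**2 + 163*k + 64)/(9*k**3 + 24*k**2 + 24*k + 7).
Factor: A=3*k + 3; B=1; C=k**3 + 8*k**2/3 + 8*k/3 + 7/9.
Set up (3*k + 3)·f(k+1) − (1)·f(k) − (k**3 + 8*k**2/3 + 8*k/3 + 7/9) = 0.
Bound: deg f ≤ 2.
Solving with deg f ≤ 2: f(k) = (3*k**2 - 1)/9.
R(k) = B(k−1)·f(k)/C(k) = (3*k**2 - 1)/(9*k**3 + 24*k**2 + 24*k + 7); s_k = R·t_k = 3**k*(3*k**2 - 1)*factorial(k).
Verify: 3**k*(9*k**3 + 24*k**2 + 24*k + 7)*factorial(k) matches t_k.

Yes. s_k = 3**k*(3*k**2 - 1)*factorial(k).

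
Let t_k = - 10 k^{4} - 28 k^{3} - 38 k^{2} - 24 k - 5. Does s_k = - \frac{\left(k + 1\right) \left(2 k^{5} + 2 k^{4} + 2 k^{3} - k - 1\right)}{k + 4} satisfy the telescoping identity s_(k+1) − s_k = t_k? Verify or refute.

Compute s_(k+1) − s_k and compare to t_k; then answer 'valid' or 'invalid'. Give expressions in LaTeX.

Invalid: residual \frac{3 \left(8 k^{5} + 66 k^{4} + 148 k^{3} + 176 k^{2} + 102 k + 21\right)}{k^{2} + 9 k + 20} ≠ 0.

s_(k+1) = -(k + 2)*(-k + 2*(k + 1)**5 + 2*(k + 1)**4 + 2*(k + 1)**3 - 2)/(k + 5)
s_(k+1) − s_k = (-10*k**6 - 94*k**5 - 292*k**4 - 482*k**3 - 453*k**2 - 219*k - 37)/(k**2 + 9*k + 20)
(s_(k+1) − s_k) − t_k = 3*(8*k**5 + 66*k**4 + 148*k**3 + 176*k**2 + 102*k + 21)/(k**2 + 9*k + 20)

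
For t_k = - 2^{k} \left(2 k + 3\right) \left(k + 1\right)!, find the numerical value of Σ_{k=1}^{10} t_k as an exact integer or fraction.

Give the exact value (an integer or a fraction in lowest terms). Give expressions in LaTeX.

t_(k+1)/t_k = 2*(k + 2)*(2*k + 5)/(2*k + 3).
Gosper form: A/B · C(k+1)/C(k) with A=2*k + 4, B=1, C=k + 3/2.
Need (2*k + 4)·f(k+1) − (1)·f(k) = k + 3/2.
Degrees (1,0,1) ⇒ d ≤ 0.
A polynomial solution: f(k) = 1/2.
So s_k = (B(k−1)f/C)·t_k = (1/(2*k + 3))·t_k = -2**k*factorial(k + 1).
Δs = -2**k*(2*k + 3)*factorial(k + 1), as required.
Σ_(k=1)^(10) t_k = s_(11) − s_(1) = -980995276800 − (-4) = -980995276796.

Σ = -980995276796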